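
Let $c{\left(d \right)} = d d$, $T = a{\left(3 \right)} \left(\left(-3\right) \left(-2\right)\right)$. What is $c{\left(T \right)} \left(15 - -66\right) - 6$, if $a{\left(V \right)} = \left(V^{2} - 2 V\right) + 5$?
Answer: $186618$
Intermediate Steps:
$a{\left(V \right)} = 5 + V^{2} - 2 V$
$T = 48$ ($T = \left(5 + 3^{2} - 6\right) \left(\left(-3\right) \left(-2\right)\right) = \left(5 + 9 - 6\right) 6 = 8 \cdot 6 = 48$)
$c{\left(d \right)} = d^{2}$
$c{\left(T \right)} \left(15 - -66\right) - 6 = 48^{2} \left(15 - -66\right) - 6 = 2304 \left(15 + 66\right) - 6 = 2304 \cdot 81 - 6 = 186624 - 6 = 186618$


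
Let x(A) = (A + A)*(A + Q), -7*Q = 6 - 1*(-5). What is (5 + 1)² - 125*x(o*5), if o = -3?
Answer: -434748/7 ≈ -62107.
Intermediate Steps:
Q = -11/7 (Q = -(6 - 1*(-5))/7 = -(6 + 5)/7 = -⅐*11 = -11/7 ≈ -1.5714)
x(A) = 2*A*(-11/7 + A) (x(A) = (A + A)*(A - 11/7) = (2*A)*(-11/7 + A) = 2*A*(-11/7 + A))
(5 + 1)² - 125*x(o*5) = (5 + 1)² - 250*(-3*5)*(-11 + 7*(-3*5))/7 = 6² - 250*(-15)*(-11 + 7*(-15))/7 = 36 - 250*(-15)*(-11 - 105)/7 = 36 - 250*(-15)*(-116)/7 = 36 - 125*3480/7 = 36 - 435000/7 = -434748/7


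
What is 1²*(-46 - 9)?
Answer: -55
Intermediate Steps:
1²*(-46 - 9) = 1*(-55) = -55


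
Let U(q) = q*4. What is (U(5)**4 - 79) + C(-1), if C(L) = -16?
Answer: 159905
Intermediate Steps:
U(q) = 4*q
(U(5)**4 - 79) + C(-1) = ((4*5)**4 - 79) - 16 = (20**4 - 79) - 16 = (160000 - 79) - 16 = 159921 - 16 = 159905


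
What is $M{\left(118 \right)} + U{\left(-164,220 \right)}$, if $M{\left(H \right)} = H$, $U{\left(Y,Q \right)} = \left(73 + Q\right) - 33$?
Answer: $378$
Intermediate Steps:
$U{\left(Y,Q \right)} = 40 + Q$
$M{\left(118 \right)} + U{\left(-164,220 \right)} = 118 + \left(40 + 220\right) = 118 + 260 = 378$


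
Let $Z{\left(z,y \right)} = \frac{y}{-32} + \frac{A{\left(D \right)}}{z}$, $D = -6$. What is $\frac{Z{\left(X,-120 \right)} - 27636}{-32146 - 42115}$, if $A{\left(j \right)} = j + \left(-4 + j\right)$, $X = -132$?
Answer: $\frac{3647441}{9802452} \approx 0.37209$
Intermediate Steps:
$A{\left(j \right)} = -4 + 2 j$
$Z{\left(z,y \right)} = - \frac{16}{z} - \frac{y}{32}$ ($Z{\left(z,y \right)} = \frac{y}{-32} + \frac{-4 + 2 \left(-6\right)}{z} = y \left(- \frac{1}{32}\right) + \frac{-4 - 12}{z} = - \frac{y}{32} - \frac{16}{z} = - \frac{16}{z} - \frac{y}{32}$)
$\frac{Z{\left(X,-120 \right)} - 27636}{-32146 - 42115} = \frac{\left(- \frac{16}{-132} - - \frac{15}{4}\right) - 27636}{-32146 - 42115} = \frac{\left(\left(-16\right) \left(- \frac{1}{132}\right) + \frac{15}{4}\right) - 27636}{-74261} = \left(\left(\frac{4}{33} + \frac{15}{4}\right) - 27636\right) \left(- \frac{1}{74261}\right) = \left(\frac{511}{132} - 27636\right) \left(- \frac{1}{74261}\right) = \left(- \frac{3647441}{132}\right) \left(- \frac{1}{74261}\right) = \frac{3647441}{9802452}$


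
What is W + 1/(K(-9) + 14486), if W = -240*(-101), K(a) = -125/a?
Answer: 3163295769/130499 ≈ 24240.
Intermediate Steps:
W = 24240
W + 1/(K(-9) + 14486) = 24240 + 1/(-125/(-9) + 14486) = 24240 + 1/(-125*(-⅑) + 14486) = 24240 + 1/(125/9 + 14486) = 24240 + 1/(130499/9) = 24240 + 9/130499 = 3163295769/130499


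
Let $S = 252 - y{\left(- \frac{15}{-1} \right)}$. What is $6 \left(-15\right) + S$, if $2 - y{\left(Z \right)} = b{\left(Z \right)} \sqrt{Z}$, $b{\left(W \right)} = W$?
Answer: $160 + 15 \sqrt{15} \approx 218.09$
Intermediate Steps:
$y{\left(Z \right)} = 2 - Z^{\frac{3}{2}}$ ($y{\left(Z \right)} = 2 - Z \sqrt{Z} = 2 - Z^{\frac{3}{2}}$)
$S = 250 + 15 \sqrt{15}$ ($S = 252 - \left(2 - \left(- \frac{15}{-1}\right)^{\frac{3}{2}}\right) = 252 - \left(2 - \left(\left(-15\right) \left(-1\right)\right)^{\frac{3}{2}}\right) = 252 - \left(2 - 15^{\frac{3}{2}}\right) = 252 - \left(2 - 15 \sqrt{15}\right) = 250 + 15 \sqrt{15} \approx 308.09$)
$6 \left(-15\right) + S = 6 \left(-15\right) + \left(250 + 15 \sqrt{15}\right) = -90 + \left(250 + 15 \sqrt{15}\right) = 160 + 15 \sqrt{15}$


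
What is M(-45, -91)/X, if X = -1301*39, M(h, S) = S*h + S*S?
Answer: -952/3903 ≈ -0.24391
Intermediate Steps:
M(h, S) = S**2 + S*h (M(h, S) = S*h + S**2 = S**2 + S*h)
X = -50739
M(-45, -91)/X = -91*(-91 - 45)/(-50739) = -91*(-136)*(-1/50739) = 12376*(-1/50739) = -952/3903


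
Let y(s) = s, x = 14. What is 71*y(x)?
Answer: 994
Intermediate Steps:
71*y(x) = 71*14 = 994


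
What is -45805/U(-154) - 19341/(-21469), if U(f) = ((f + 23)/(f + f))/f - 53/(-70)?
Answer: -33316675699033/548713903 ≈ -60718.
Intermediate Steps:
U(f) = 53/70 + (23 + f)/(2*f**2) (U(f) = ((23 + f)/((2*f)))/f - 53*(-1/70) = ((23 + f)*(1/(2*f)))/f + 53/70 = ((23 + f)/(2*f))/f + 53/70 = (23 + f)/(2*f**2) + 53/70 = 53/70 + (23 + f)/(2*f**2))
-45805/U(-154) - 19341/(-21469) = -45805*1660120/(805 + 35*(-154) + 53*(-154)**2) - 19341/(-21469) = -45805*1660120/(805 - 5390 + 53*23716) - 19341*(-1/21469) = -45805*1660120/(805 - 5390 + 1256948) + 2763/3067 = -45805/((1/70)*(1/23716)*1252363) + 2763/3067 = -45805/178909/237160 + 2763/3067 = -45805*237160/178909 + 2763/3067 = -10863113800/178909 + 2763/3067 = -33316675699033/548713903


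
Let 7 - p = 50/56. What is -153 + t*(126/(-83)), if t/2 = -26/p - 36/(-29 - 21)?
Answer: -5608609/39425 ≈ -142.26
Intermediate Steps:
p = 171/28 (p = 7 - 50/56 = 7 - 1*25/28 = 7 - 25/28 = 171/28 ≈ 6.1071)
t = -30244/4275 (t = 2*(-26/171/28 - 36/(-29 - 21)) = 2*(-26*28/171 - 36/(-50)) = 2*(-728/171 - 36*(-1/50)) = 2*(-728/171 + 18/25) = 2*(-15122/4275) = -30244/4275 ≈ -7.0746)
-153 + t*(126/(-83)) = -153 - 423416/(475*(-83)) = -153 - 423416*(-1)/(475*83) = -153 - 30244/4275*(-126/83) = -153 + 423416/39425 = -5608609/39425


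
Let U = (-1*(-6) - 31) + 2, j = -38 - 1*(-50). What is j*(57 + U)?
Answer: 408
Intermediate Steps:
j = 12 (j = -38 + 50 = 12)
U = -23 (U = (6 - 31) + 2 = -25 + 2 = -23)
j*(57 + U) = 12*(57 - 23) = 12*34 = 408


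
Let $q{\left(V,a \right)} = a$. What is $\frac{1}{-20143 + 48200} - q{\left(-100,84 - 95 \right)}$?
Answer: $\frac{308628}{28057} \approx 11.0$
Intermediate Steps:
$\frac{1}{-20143 + 48200} - q{\left(-100,84 - 95 \right)} = \frac{1}{-20143 + 48200} - \left(84 - 95\right) = \frac{1}{28057} - \left(84 - 95\right) = \frac{1}{28057} - -11 = \frac{1}{28057} + 11 = \frac{308628}{28057}$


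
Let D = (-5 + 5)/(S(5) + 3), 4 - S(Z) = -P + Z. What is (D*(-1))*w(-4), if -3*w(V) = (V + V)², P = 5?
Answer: 0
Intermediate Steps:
S(Z) = 9 - Z (S(Z) = 4 - (-1*5 + Z) = 4 - (-5 + Z) = 4 + (5 - Z) = 9 - Z)
w(V) = -4*V²/3 (w(V) = -(V + V)²/3 = -4*V²/3)
D = 0 (D = (-5 + 5)/((9 - 1*5) + 3) = 0/((9 - 5) + 3) = 0/(4 + 3) = 0/7 = 0*(⅐) = 0)
(D*(-1))*w(-4) = (0*(-1))*(-4/3*(-4)²) = 0*(-4/3*16) = 0*(-64/3) = 0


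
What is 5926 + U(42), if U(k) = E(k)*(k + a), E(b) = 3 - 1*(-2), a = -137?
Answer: 5451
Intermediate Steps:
E(b) = 5 (E(b) = 3 + 2 = 5)
U(k) = -685 + 5*k (U(k) = 5*(k - 137) = 5*(-137 + k) = -685 + 5*k)
5926 + U(42) = 5926 + (-685 + 5*42) = 5926 + (-685 + 210) = 5926 - 475 = 5451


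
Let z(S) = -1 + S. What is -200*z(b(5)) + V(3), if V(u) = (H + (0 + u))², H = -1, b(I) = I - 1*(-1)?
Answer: -996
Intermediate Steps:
b(I) = 1 + I (b(I) = I + 1 = 1 + I)
V(u) = (-1 + u)² (V(u) = (-1 + (0 + u))² = (-1 + u)²)
-200*z(b(5)) + V(3) = -200*(-1 + (1 + 5)) + (-1 + 3)² = -200*(-1 + 6) + 2² = -200*5 + 4 = -1000 + 4 = -996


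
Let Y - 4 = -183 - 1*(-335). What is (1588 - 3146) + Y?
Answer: -1402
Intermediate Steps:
Y = 156 (Y = 4 + (-183 - 1*(-335)) = 4 + (-183 + 335) = 4 + 152 = 156)
(1588 - 3146) + Y = (1588 - 3146) + 156 = -1558 + 156 = -1402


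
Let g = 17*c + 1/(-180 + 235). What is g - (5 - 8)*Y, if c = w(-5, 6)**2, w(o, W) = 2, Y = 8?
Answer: 5061/55 ≈ 92.018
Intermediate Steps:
c = 4 (c = 2**2 = 4)
g = 3741/55 (g = 17*4 + 1/(-180 + 235) = 68 + 1/55 = 3741/55 ≈ 68.018)
g - (5 - 8)*Y = 3741/55 - (5 - 8)*8 = 3741/55 - (-3)*8 = 3741/55 - 1*(-24) = 3741/55 + 24 = 5061/55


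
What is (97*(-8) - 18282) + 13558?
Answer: -5500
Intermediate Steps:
(97*(-8) - 18282) + 13558 = (-776 - 18282) + 13558 = -19058 + 13558 = -5500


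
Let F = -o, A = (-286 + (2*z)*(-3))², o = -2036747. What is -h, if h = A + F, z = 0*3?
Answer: -2118543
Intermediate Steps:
z = 0
A = 81796 (A = (-286 + (2*0)*(-3))² = (-286 + 0*(-3))² = (-286 + 0)² = (-286)² = 81796)
F = 2036747 (F = -1*(-2036747) = 2036747)
h = 2118543 (h = 81796 + 2036747 = 2118543)
-h = -1*2118543 = -2118543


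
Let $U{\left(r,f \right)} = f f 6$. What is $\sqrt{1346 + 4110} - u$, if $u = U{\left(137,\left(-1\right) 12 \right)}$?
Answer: $-864 + 4 \sqrt{341} \approx -790.13$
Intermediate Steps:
$U{\left(r,f \right)} = 6 f^{2}$ ($U{\left(r,f \right)} = f^{2} \cdot 6 = 6 f^{2}$)
$u = 864$ ($u = 6 \left(\left(-1\right) 12\right)^{2} = 6 \left(-12\right)^{2} = 6 \cdot 144 = 864$)
$\sqrt{1346 + 4110} - u = \sqrt{1346 + 4110} - 864 = \sqrt{5456} - 864 = 4 \sqrt{341} - 864 = -864 + 4 \sqrt{341}$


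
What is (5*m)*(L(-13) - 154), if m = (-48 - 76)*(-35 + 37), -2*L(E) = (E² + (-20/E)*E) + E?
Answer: 275280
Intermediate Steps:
L(E) = 10 - E/2 - E²/2 (L(E) = -((E² + (-20/E)*E) + E)/2 = -((E² - 20) + E)/2 = -((-20 + E²) + E)/2 = -(-20 + E + E²)/2 = 10 - E/2 - E²/2)
m = -248 (m = -124*2 = -248)
(5*m)*(L(-13) - 154) = (5*(-248))*((10 - ½*(-13) - ½*(-13)²) - 154) = -1240*((10 + 13/2 - ½*169) - 154) = -1240*((10 + 13/2 - 169/2) - 154) = -1240*(-68 - 154) = -1240*(-222) = 275280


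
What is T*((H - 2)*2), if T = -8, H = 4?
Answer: -32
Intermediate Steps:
T*((H - 2)*2) = -8*(4 - 2)*2 = -16*2 = -8*4 = -32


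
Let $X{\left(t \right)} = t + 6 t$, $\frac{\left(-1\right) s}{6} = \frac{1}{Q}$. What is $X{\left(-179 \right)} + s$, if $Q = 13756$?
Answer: $- \frac{8618137}{6878} \approx -1253.0$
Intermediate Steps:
$s = - \frac{3}{6878}$ ($s = - \frac{6}{13756} = \left(-6\right) \frac{1}{13756} = - \frac{3}{6878} \approx -0.00043617$)
$X{\left(t \right)} = 7 t$
$X{\left(-179 \right)} + s = 7 \left(-179\right) - \frac{3}{6878} = -1253 - \frac{3}{6878} = - \frac{8618137}{6878}$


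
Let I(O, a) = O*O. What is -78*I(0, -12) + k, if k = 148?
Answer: 148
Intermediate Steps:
I(O, a) = O²
-78*I(0, -12) + k = -78*0² + 148 = -78*0 + 148 = 0 + 148 = 148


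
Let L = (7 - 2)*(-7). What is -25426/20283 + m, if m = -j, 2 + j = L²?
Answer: -24831535/20283 ≈ -1224.3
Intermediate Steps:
L = -35 (L = 5*(-7) = -35)
j = 1223 (j = -2 + (-35)² = -2 + 1225 = 1223)
m = -1223 (m = -1*1223 = -1223)
-25426/20283 + m = -25426/20283 - 1223 = -24831535/20283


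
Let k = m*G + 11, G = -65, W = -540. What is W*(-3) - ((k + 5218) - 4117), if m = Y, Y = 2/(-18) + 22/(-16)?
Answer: 29621/72 ≈ 411.40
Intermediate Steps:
Y = -107/72 (Y = 2*(-1/18) + 22*(-1/16) = -1/9 - 11/8 = -107/72 ≈ -1.4861)
m = -107/72 ≈ -1.4861
k = 7747/72 (k = -107/72*(-65) + 11 = 6955/72 + 11 = 7747/72 ≈ 107.60)
W*(-3) - ((k + 5218) - 4117) = -540*(-3) - ((7747/72 + 5218) - 4117) = 1620 - (383443/72 - 4117) = 1620 - 1*87019/72 = 1620 - 87019/72 = 29621/72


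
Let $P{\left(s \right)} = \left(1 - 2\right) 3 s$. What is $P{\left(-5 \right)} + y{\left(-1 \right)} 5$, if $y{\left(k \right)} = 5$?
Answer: $40$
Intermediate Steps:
$P{\left(s \right)} = - 3 s$
$P{\left(-5 \right)} + y{\left(-1 \right)} 5 = \left(-3\right) \left(-5\right) + 5 \cdot 5 = 15 + 25 = 40$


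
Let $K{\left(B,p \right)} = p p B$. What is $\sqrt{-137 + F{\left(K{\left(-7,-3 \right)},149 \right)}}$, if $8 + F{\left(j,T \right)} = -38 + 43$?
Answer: $2 i \sqrt{35} \approx 11.832 i$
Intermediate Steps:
$K{\left(B,p \right)} = B p^{2}$ ($K{\left(B,p \right)} = p B p = B p^{2}$)
$F{\left(j,T \right)} = -3$ ($F{\left(j,T \right)} = -8 + \left(-38 + 43\right) = -8 + 5 = -3$)
$\sqrt{-137 + F{\left(K{\left(-7,-3 \right)},149 \right)}} = \sqrt{-137 - 3} = \sqrt{-140} = 2 i \sqrt{35}$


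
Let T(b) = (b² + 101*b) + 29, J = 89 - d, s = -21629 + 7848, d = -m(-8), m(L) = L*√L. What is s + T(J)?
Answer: 2646 - 4464*I*√2 ≈ 2646.0 - 6313.0*I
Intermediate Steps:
m(L) = L^(3/2)
d = 16*I*√2 (d = -(-8)^(3/2) = -(-16)*I*√2 = 16*I*√2 ≈ 22.627*I)
s = -13781
J = 89 - 16*I*√2 ≈ 89.0 - 22.627*I
T(b) = 29 + b² + 101*b
s + T(J) = -13781 + (29 + (89 - 16*I*√2)² + 101*(89 - 16*I*√2)) = -13781 + (29 + (89 - 16*I*√2)² + (8989 - 1616*I*√2)) = -13781 + (9018 + (89 - 16*I*√2)² - 1616*I*√2) = -4763 + (89 - 16*I*√2)² - 1616*I*√2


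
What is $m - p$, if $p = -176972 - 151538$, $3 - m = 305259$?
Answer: $23254$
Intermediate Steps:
$m = -305256$ ($m = 3 - 305259 = -305256$)
$p = -328510$ ($p = -176972 - 151538 = -328510$)
$m - p = -305256 - -328510 = -305256 + 328510 = 23254$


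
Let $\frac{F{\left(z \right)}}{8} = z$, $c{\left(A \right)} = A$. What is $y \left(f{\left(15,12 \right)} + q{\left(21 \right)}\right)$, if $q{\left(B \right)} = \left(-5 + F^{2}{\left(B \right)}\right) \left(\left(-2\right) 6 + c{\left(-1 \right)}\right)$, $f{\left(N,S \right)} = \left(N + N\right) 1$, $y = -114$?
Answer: $41817138$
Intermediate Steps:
$f{\left(N,S \right)} = 2 N$ ($f{\left(N,S \right)} = 2 N 1 = 2 N$)
$F{\left(z \right)} = 8 z$
$q{\left(B \right)} = 65 - 832 B^{2}$ ($q{\left(B \right)} = \left(-5 + \left(8 B\right)^{2}\right) \left(\left(-2\right) 6 - 1\right) = \left(-5 + 64 B^{2}\right) \left(-12 - 1\right) = \left(-5 + 64 B^{2}\right) \left(-13\right) = 65 - 832 B^{2}$)
$y \left(f{\left(15,12 \right)} + q{\left(21 \right)}\right) = - 114 \left(2 \cdot 15 + \left(65 - 832 \cdot 21^{2}\right)\right) = - 114 \left(30 + \left(65 - 366912\right)\right) = - 114 \left(30 - 366847\right) = \left(-114\right) \left(-366817\right) = 41817138$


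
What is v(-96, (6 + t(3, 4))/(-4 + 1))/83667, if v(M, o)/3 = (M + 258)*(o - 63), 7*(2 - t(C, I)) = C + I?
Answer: -10584/27889 ≈ -0.37950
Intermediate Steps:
t(C, I) = 2 - C/7 - I/7 (t(C, I) = 2 - (C + I)/7 = 2 + (-C/7 - I/7) = 2 - C/7 - I/7)
v(M, o) = 3*(-63 + o)*(258 + M) (v(M, o) = 3*((M + 258)*(o - 63)) = 3*((258 + M)*(-63 + o)) = 3*((-63 + o)*(258 + M)) = 3*(-63 + o)*(258 + M))
v(-96, (6 + t(3, 4))/(-4 + 1))/83667 = (-48762 - 189*(-96) + 774*((6 + (2 - 1/7*3 - 1/7*4))/(-4 + 1)) + 3*(-96)*((6 + (2 - 1/7*3 - 1/7*4))/(-4 + 1)))/83667 = (-48762 + 18144 + 774*((6 + (2 - 3/7 - 4/7))/(-3)) + 3*(-96)*((6 + (2 - 3/7 - 4/7))/(-3)))*(1/83667) = (-48762 + 18144 + 774*((6 + 1)*(-1/3)) + 3*(-96)*((6 + 1)*(-1/3)))*(1/83667) = (-48762 + 18144 + 774*(7*(-1/3)) + 3*(-96)*(7*(-1/3)))*(1/83667) = (-48762 + 18144 + 774*(-7/3) + 3*(-96)*(-7/3))*(1/83667) = (-48762 + 18144 - 1806 + 672)*(1/83667) = -31752*1/83667 = -10584/27889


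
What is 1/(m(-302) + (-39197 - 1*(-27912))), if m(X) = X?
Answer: -1/11587 ≈ -8.6304e-5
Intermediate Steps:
1/(m(-302) + (-39197 - 1*(-27912))) = 1/(-302 + (-39197 - 1*(-27912))) = 1/(-302 + (-39197 + 27912)) = 1/(-302 - 11285) = 1/(-11587) = -1/11587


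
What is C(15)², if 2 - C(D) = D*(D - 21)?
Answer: 8464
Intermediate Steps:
C(D) = 2 - D*(-21 + D) (C(D) = 2 - D*(D - 21) = 2 - D*(-21 + D))
C(15)² = (2 - 1*15² + 21*15)² = (2 - 1*225 + 315)² = (2 - 225 + 315)² = 92² = 8464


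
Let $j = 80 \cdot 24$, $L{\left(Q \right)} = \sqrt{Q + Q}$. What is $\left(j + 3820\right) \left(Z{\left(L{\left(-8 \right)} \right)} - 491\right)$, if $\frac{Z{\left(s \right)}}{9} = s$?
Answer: $-2818340 + 206640 i \approx -2.8183 \cdot 10^{6} + 2.0664 \cdot 10^{5} i$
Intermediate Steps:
$L{\left(Q \right)} = \sqrt{2} \sqrt{Q}$ ($L{\left(Q \right)} = \sqrt{2 Q} = \sqrt{2} \sqrt{Q}$)
$j = 1920$
$Z{\left(s \right)} = 9 s$
$\left(j + 3820\right) \left(Z{\left(L{\left(-8 \right)} \right)} - 491\right) = \left(1920 + 3820\right) \left(9 \sqrt{2} \sqrt{-8} - 491\right) = 5740 \left(9 \sqrt{2} \cdot 2 i \sqrt{2} - 491\right) = 5740 \left(9 \cdot 4 i - 491\right) = 5740 \left(36 i - 491\right) = 5740 \left(-491 + 36 i\right) = -2818340 + 206640 i$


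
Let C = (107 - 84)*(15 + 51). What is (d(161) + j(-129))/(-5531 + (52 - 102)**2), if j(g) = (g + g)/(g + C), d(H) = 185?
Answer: -85569/1403353 ≈ -0.060975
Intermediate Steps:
C = 1518 (C = 23*66 = 1518)
j(g) = 2*g/(1518 + g) (j(g) = (g + g)/(g + 1518) = (2*g)/(1518 + g) = 2*g/(1518 + g))
(d(161) + j(-129))/(-5531 + (52 - 102)**2) = (185 + 2*(-129)/(1518 - 129))/(-5531 + (52 - 102)**2) = (185 + 2*(-129)/1389)/(-5531 + (-50)**2) = (185 + 2*(-129)*(1/1389))/(-5531 + 2500) = (185 - 86/463)/(-3031) = (85569/463)*(-1/3031) = -85569/1403353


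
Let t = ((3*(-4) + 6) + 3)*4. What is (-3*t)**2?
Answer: 1296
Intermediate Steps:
t = -12 (t = ((-12 + 6) + 3)*4 = (-6 + 3)*4 = -3*4 = -12)
(-3*t)**2 = (-3*(-12))**2 = 36**2 = 1296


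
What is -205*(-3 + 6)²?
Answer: -1845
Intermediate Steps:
-205*(-3 + 6)² = -205*3² = -205*9 = -1845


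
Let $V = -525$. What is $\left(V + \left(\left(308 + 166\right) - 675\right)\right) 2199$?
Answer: $-1596474$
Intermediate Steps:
$\left(V + \left(\left(308 + 166\right) - 675\right)\right) 2199 = \left(-525 + \left(\left(308 + 166\right) - 675\right)\right) 2199 = \left(-525 + \left(474 - 675\right)\right) 2199 = \left(-525 - 201\right) 2199 = \left(-726\right) 2199 = -1596474$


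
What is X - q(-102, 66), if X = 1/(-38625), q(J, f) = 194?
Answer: -7493251/38625 ≈ -194.00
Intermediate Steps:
X = -1/38625 ≈ -2.5890e-5
X - q(-102, 66) = -1/38625 - 1*194 = -1/38625 - 194 = -7493251/38625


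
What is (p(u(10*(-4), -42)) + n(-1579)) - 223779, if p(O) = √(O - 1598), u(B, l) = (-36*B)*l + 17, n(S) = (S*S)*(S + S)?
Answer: -7873878857 + I*√62061 ≈ -7.8739e+9 + 249.12*I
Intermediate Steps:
n(S) = 2*S³ (n(S) = S²*(2*S) = 2*S³)
u(B, l) = 17 - 36*B*l (u(B, l) = -36*B*l + 17 = 17 - 36*B*l)
p(O) = √(-1598 + O)
(p(u(10*(-4), -42)) + n(-1579)) - 223779 = (√(-1598 + (17 - 36*10*(-4)*(-42))) + 2*(-1579)³) - 223779 = (√(-1598 + (17 - 36*(-40)*(-42))) + 2*(-3936827539)) - 223779 = (√(-1598 + (17 - 60480)) - 7873655078) - 223779 = (√(-1598 - 60463) - 7873655078) - 223779 = (√(-62061) - 7873655078) - 223779 = (I*√62061 - 7873655078) - 223779 = (-7873655078 + I*√62061) - 223779 = -7873878857 + I*√62061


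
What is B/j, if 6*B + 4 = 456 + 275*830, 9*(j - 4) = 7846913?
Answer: 343053/7846949 ≈ 0.043718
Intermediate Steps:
j = 7846949/9 (j = 4 + (⅑)*7846913 = 4 + 7846913/9 = 7846949/9 ≈ 8.7188e+5)
B = 38117 (B = -⅔ + (456 + 275*830)/6 = -⅔ + (456 + 228250)/6 = -⅔ + (⅙)*228706 = -⅔ + 114353/3 = 38117)
B/j = 38117/(7846949/9) = 38117*(9/7846949) = 343053/7846949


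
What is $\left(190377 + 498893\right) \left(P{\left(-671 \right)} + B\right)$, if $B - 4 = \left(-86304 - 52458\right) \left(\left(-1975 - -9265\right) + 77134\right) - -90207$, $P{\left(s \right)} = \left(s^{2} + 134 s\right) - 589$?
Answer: $-8074379758918530$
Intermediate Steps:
$P{\left(s \right)} = -589 + s^{2} + 134 s$
$B = -11714752877$ ($B = 4 + \left(\left(-86304 - 52458\right) \left(\left(-1975 - -9265\right) + 77134\right) - -90207\right) = 4 + \left(- 138762 \left(\left(-1975 + 9265\right) + 77134\right) + 90207\right) = 4 + \left(- 138762 \left(7290 + 77134\right) + 90207\right) = 4 + \left(\left(-138762\right) 84424 + 90207\right) = 4 + \left(-11714843088 + 90207\right) = 4 - 11714752881 = -11714752877$)
$\left(190377 + 498893\right) \left(P{\left(-671 \right)} + B\right) = \left(190377 + 498893\right) \left(\left(-589 + \left(-671\right)^{2} + 134 \left(-671\right)\right) - 11714752877\right) = 689270 \left(\left(-589 + 450241 - 89914\right) - 11714752877\right) = 689270 \left(359738 - 11714752877\right) = 689270 \left(-11714393139\right) = -8074379758918530$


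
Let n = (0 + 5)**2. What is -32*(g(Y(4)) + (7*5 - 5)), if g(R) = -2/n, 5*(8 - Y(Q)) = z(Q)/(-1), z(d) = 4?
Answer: -23936/25 ≈ -957.44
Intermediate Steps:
n = 25 (n = 5**2 = 25)
Y(Q) = 44/5 (Y(Q) = 8 - 4/(5*(-1)) = 8 - 4*(-1)/5 = 8 - 1/5*(-4) = 8 + 4/5 = 44/5)
g(R) = -2/25
-32*(g(Y(4)) + (7*5 - 5)) = -32*(-2/25 + (7*5 - 5)) = -32*(-2/25 + (35 - 5)) = -32*(-2/25 + 30) = -32*748/25 = -23936/25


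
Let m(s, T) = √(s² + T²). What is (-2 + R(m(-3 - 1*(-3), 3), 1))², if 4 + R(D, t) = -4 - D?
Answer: 169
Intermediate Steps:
m(s, T) = √(T² + s²)
R(D, t) = -8 - D (R(D, t) = -4 + (-4 - D) = -8 - D)
(-2 + R(m(-3 - 1*(-3), 3), 1))² = (-2 + (-8 - √(3² + (-3 - 1*(-3))²)))² = (-2 + (-8 - √(9 + (-3 + 3)²)))² = (-2 + (-8 - √(9 + 0²)))² = (-2 + (-8 - √(9 + 0)))² = (-2 + (-8 - √9))² = (-2 + (-8 - 1*3))² = (-2 + (-8 - 3))² = (-2 - 11)² = (-13)² = 169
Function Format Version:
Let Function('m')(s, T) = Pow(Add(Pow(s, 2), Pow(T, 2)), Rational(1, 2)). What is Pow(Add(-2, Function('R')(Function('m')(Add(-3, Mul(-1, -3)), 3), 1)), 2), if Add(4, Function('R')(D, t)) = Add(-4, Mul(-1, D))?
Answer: 169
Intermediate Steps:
Function('m')(s, T) = Pow(Add(Pow(T, 2), Pow(s, 2)), Rational(1, 2))
Function('R')(D, t) = Add(-8, Mul(-1, D)) (Function('R')(D, t) = Add(-4, Add(-4, Mul(-1, D))) = Add(-8, Mul(-1, D)))
Pow(Add(-2, Function('R')(Function('m')(Add(-3, Mul(-1, -3)), 3), 1)), 2) = Pow(Add(-2, Add(-8, Mul(-1, Pow(Add(Pow(3, 2), Pow(Add(-3, Mul(-1, -3)), 2)), Rational(1, 2))))), 2) = Pow(Add(-2, Add(-8, Mul(-1, Pow(Add(9, Pow(Add(-3, 3), 2)), Rational(1, 2))))), 2) = Pow(Add(-2, Add(-8, Mul(-1, Pow(Add(9, Pow(0, 2)), Rational(1, 2))))), 2) = Pow(Add(-2, Add(-8, Mul(-1, Pow(Add(9, 0), Rational(1, 2))))), 2) = Pow(Add(-2, Add(-8, Mul(-1, Pow(9, Rational(1, 2))))), 2) = Pow(Add(-2, Add(-8, Mul(-1, 3))), 2) = Pow(Add(-2, Add(-8, -3)), 2) = Pow(Add(-2, -11), 2) = Pow(-13, 2) = 169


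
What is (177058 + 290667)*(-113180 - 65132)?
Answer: -83400980200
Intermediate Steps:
(177058 + 290667)*(-113180 - 65132) = 467725*(-178312) = -83400980200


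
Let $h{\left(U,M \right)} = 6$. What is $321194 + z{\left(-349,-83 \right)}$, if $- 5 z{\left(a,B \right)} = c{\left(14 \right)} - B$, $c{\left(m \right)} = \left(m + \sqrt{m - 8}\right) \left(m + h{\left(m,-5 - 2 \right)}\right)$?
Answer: $\frac{1605607}{5} - 4 \sqrt{6} \approx 3.2111 \cdot 10^{5}$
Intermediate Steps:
$c{\left(m \right)} = \left(6 + m\right) \left(m + \sqrt{-8 + m}\right)$ ($c{\left(m \right)} = \left(m + \sqrt{m - 8}\right) \left(m + 6\right) = \left(m + \sqrt{-8 + m}\right) \left(6 + m\right) = \left(6 + m\right) \left(m + \sqrt{-8 + m}\right)$)
$z{\left(a,B \right)} = -56 - 4 \sqrt{6} + \frac{B}{5}$ ($z{\left(a,B \right)} = - \frac{\left(14^{2} + 6 \cdot 14 + 6 \sqrt{-8 + 14} + 14 \sqrt{-8 + 14}\right) - B}{5} = - \frac{\left(196 + 84 + 6 \sqrt{6} + 14 \sqrt{6}\right) - B}{5} = - \frac{\left(280 + 20 \sqrt{6}\right) - B}{5} = - \frac{280 - B + 20 \sqrt{6}}{5} = -56 - 4 \sqrt{6} + \frac{B}{5}$)
$321194 + z{\left(-349,-83 \right)} = 321194 - \left(\frac{363}{5} + 4 \sqrt{6}\right) = \frac{1605607}{5} - 4 \sqrt{6}$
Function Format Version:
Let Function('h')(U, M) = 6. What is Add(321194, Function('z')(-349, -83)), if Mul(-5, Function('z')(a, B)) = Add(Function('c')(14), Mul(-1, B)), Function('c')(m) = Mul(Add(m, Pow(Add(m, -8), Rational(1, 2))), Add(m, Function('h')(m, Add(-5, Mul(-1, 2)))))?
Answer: Add(Rational(1605607, 5), Mul(-4, Pow(6, Rational(1, 2)))) ≈ 3.2111e+5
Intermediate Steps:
Function('c')(m) = Mul(Add(6, m), Add(m, Pow(Add(-8, m), Rational(1, 2)))) (Function('c')(m) = Mul(Add(m, Pow(Add(m, -8), Rational(1, 2))), Add(m, 6)) = Mul(Add(m, Pow(Add(-8, m), Rational(1, 2))), Add(6, m)) = Mul(Add(6, m), Add(m, Pow(Add(-8, m), Rational(1, 2)))))
Function('z')(a, B) = Add(-56, Mul(-4, Pow(6, Rational(1, 2))), Mul(Rational(1, 5), B)) (Function('z')(a, B) = Mul(Rational(-1, 5), Add(Add(Pow(14, 2), Mul(6, 14), Mul(6, Pow(Add(-8, 14), Rational(1, 2))), Mul(14, Pow(Add(-8, 14), Rational(1, 2)))), Mul(-1, B))) = Mul(Rational(-1, 5), Add(Add(196, 84, Mul(6, Pow(6, Rational(1, 2))), Mul(14, Pow(6, Rational(1, 2)))), Mul(-1, B))) = Mul(Rational(-1, 5), Add(Add(280, Mul(20, Pow(6, Rational(1, 2)))), Mul(-1, B))) = Mul(Rational(-1, 5), Add(280, Mul(-1, B), Mul(20, Pow(6, Rational(1, 2))))) = Add(-56, Mul(-4, Pow(6, Rational(1, 2))), Mul(Rational(1, 5), B)))
Add(321194, Function('z')(-349, -83)) = Add(321194, Add(-56, Mul(-4, Pow(6, Rational(1, 2))), Mul(Rational(1, 5), -83))) = Add(321194, Add(-56, Mul(-4, Pow(6, Rational(1, 2))), Rational(-83, 5))) = Add(321194, Add(Rational(-363, 5), Mul(-4, Pow(6, Rational(1, 2))))) = Add(Rational(1605607, 5), Mul(-4, Pow(6, Rational(1, 2))))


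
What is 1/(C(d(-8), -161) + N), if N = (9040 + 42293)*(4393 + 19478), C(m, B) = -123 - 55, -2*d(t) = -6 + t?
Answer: 1/1225369865 ≈ 8.1608e-10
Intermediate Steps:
d(t) = 3 - t/2 (d(t) = -(-6 + t)/2 = 3 - t/2)
C(m, B) = -178
N = 1225370043 (N = 51333*23871 = 1225370043)
1/(C(d(-8), -161) + N) = 1/(-178 + 1225370043) = 1/1225369865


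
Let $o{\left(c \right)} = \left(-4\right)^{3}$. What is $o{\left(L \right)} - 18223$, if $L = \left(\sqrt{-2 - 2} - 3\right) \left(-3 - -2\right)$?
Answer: $-18287$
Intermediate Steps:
$L = 3 - 2 i$ ($L = \left(\sqrt{-4} - 3\right) \left(-3 + 2\right) = \left(2 i - 3\right) \left(-1\right) = \left(-3 + 2 i\right) \left(-1\right) = 3 - 2 i \approx 3.0 - 2.0 i$)
$o{\left(c \right)} = -64$
$o{\left(L \right)} - 18223 = -64 - 18223 = -18287$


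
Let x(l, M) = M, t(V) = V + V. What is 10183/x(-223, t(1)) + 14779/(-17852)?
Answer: 90878679/17852 ≈ 5090.7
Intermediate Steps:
t(V) = 2*V
10183/x(-223, t(1)) + 14779/(-17852) = 10183/((2*1)) + 14779/(-17852) = 10183/2 + 14779*(-1/17852) = 10183*(½) - 14779/17852 = 10183/2 - 14779/17852 = 90878679/17852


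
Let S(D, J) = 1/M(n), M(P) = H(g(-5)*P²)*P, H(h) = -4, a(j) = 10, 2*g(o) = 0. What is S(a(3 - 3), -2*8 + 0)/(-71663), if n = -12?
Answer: -1/3439824 ≈ -2.9071e-7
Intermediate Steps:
g(o) = 0 (g(o) = (½)*0 = 0)
M(P) = -4*P
S(D, J) = 1/48 (S(D, J) = 1/(-4*(-12)) = 1/48)
S(a(3 - 3), -2*8 + 0)/(-71663) = (1/48)/(-71663) = (1/48)*(-1/71663) = -1/3439824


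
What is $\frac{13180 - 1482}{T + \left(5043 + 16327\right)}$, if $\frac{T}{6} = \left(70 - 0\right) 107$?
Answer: $\frac{5849}{33155} \approx 0.17641$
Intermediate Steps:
$T = 44940$ ($T = 6 \left(70 - 0\right) 107 = 6 \left(70 + \left(-2 + 2\right)\right) 107 = 6 \left(70 + 0\right) 107 = 6 \cdot 70 \cdot 107 = 6 \cdot 7490 = 44940$)
$\frac{13180 - 1482}{T + \left(5043 + 16327\right)} = \frac{13180 - 1482}{44940 + \left(5043 + 16327\right)} = \frac{11698}{44940 + 21370} = \frac{11698}{66310} = 11698 \cdot \frac{1}{66310} = \frac{5849}{33155}$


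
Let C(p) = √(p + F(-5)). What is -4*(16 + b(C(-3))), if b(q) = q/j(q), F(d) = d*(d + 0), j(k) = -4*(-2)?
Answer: -64 - √22/2 ≈ -66.345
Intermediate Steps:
j(k) = 8
F(d) = d² (F(d) = d*d = d²)
C(p) = √(25 + p) (C(p) = √(p + (-5)²) = √(p + 25) = √(25 + p))
b(q) = q/8
-4*(16 + b(C(-3))) = -4*(16 + √(25 - 3)/8) = -4*(16 + √22/8) = -64 - √22/2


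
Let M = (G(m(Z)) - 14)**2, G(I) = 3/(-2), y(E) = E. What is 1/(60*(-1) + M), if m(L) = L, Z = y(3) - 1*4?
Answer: 4/721 ≈ 0.0055479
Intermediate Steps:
Z = -1 (Z = 3 - 1*4 = 3 - 4 = -1)
G(I) = -3/2 (G(I) = 3*(-1/2) = -3/2)
M = 961/4 (M = (-3/2 - 14)**2 = (-31/2)**2 = 961/4 ≈ 240.25)
1/(60*(-1) + M) = 1/(60*(-1) + 961/4) = 1/(-60 + 961/4) = 1/(721/4) = 4/721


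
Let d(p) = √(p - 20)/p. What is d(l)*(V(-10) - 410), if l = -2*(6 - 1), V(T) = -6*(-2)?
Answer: 199*I*√30/5 ≈ 217.99*I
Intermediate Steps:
V(T) = 12
l = -10 (l = -2*5 = -10)
d(p) = √(-20 + p)/p
d(l)*(V(-10) - 410) = (√(-20 - 10)/(-10))*(12 - 410) = -I*√30/10*(-398) = 199*I*√30/5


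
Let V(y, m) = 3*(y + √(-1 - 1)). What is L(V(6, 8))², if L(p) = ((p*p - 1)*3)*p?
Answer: 63874818 + 249179004*I*√2 ≈ 6.3875e+7 + 3.5239e+8*I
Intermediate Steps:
V(y, m) = 3*y + 3*I*√2 (V(y, m) = 3*(y + √(-2)) = 3*(y + I*√2) = 3*y + 3*I*√2)
L(p) = p*(-3 + 3*p²) (L(p) = ((p² - 1)*3)*p = ((-1 + p²)*3)*p = (-3 + 3*p²)*p = p*(-3 + 3*p²))
L(V(6, 8))² = (3*(3*6 + 3*I*√2)*(-1 + (3*6 + 3*I*√2)²))² = (3*(18 + 3*I*√2)*(-1 + (18 + 3*I*√2)²))² = (3*(-1 + (18 + 3*I*√2)²)*(18 + 3*I*√2))² = 9*(-1 + (18 + 3*I*√2)²)²*(18 + 3*I*√2)²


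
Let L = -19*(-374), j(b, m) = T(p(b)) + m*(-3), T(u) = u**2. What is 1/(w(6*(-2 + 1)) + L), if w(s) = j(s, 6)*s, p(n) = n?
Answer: 1/6998 ≈ 0.00014290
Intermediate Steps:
j(b, m) = b**2 - 3*m (j(b, m) = b**2 + m*(-3) = b**2 - 3*m)
w(s) = s*(-18 + s**2) (w(s) = (s**2 - 3*6)*s = (s**2 - 18)*s = (-18 + s**2)*s = s*(-18 + s**2))
L = 7106
1/(w(6*(-2 + 1)) + L) = 1/((6*(-2 + 1))*(-18 + (6*(-2 + 1))**2) + 7106) = 1/((6*(-1))*(-18 + (6*(-1))**2) + 7106) = 1/(-6*(-18 + (-6)**2) + 7106) = 1/(-6*(-18 + 36) + 7106) = 1/(-6*18 + 7106) = 1/(-108 + 7106) = 1/6998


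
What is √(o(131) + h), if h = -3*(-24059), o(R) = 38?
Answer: √72215 ≈ 268.73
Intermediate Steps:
h = 72177
√(o(131) + h) = √(38 + 72177) = √72215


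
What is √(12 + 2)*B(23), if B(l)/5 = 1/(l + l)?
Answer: 5*√14/46 ≈ 0.40670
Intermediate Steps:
B(l) = 5/(2*l) (B(l) = 5/(l + l) = 5/((2*l)) = 5*(1/(2*l)) = 5/(2*l))
√(12 + 2)*B(23) = √(12 + 2)*((5/2)/23) = √14*((5/2)*(1/23)) = √14*(5/46) = 5*√14/46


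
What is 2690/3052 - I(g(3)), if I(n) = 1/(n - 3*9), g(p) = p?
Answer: 16903/18312 ≈ 0.92306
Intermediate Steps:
I(n) = 1/(-27 + n) (I(n) = 1/(n - 27) = 1/(-27 + n))
2690/3052 - I(g(3)) = 2690/3052 - 1/(-27 + 3) = 2690*(1/3052) - 1/(-24) = 1345/1526 - 1*(-1/24) = 1345/1526 + 1/24 = 16903/18312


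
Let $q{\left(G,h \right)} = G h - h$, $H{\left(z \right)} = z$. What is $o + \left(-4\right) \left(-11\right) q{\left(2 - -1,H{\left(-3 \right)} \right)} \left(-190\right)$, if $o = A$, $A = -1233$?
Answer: $48927$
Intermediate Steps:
$q{\left(G,h \right)} = - h + G h$
$o = -1233$
$o + \left(-4\right) \left(-11\right) q{\left(2 - -1,H{\left(-3 \right)} \right)} \left(-190\right) = -1233 + \left(-4\right) \left(-11\right) \left(- 3 \left(-1 + \left(2 - -1\right)\right)\right) \left(-190\right) = -1233 + 44 \left(- 3 \left(-1 + \left(2 + 1\right)\right)\right) \left(-190\right) = -1233 + 44 \left(- 3 \left(-1 + 3\right)\right) \left(-190\right) = -1233 + 44 \left(\left(-3\right) 2\right) \left(-190\right) = -1233 + 44 \left(-6\right) \left(-190\right) = -1233 - -50160 = -1233 + 50160 = 48927$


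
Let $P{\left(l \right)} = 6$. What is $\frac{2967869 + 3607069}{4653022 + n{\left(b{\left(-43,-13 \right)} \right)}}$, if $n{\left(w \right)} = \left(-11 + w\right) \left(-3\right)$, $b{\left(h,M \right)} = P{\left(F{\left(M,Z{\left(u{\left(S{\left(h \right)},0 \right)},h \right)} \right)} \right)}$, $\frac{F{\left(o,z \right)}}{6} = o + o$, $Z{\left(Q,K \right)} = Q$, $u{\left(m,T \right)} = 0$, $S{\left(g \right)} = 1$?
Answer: $\frac{6574938}{4653037} \approx 1.413$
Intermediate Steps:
$F{\left(o,z \right)} = 12 o$ ($F{\left(o,z \right)} = 6 \left(o + o\right) = 6 \cdot 2 o = 12 o$)
$b{\left(h,M \right)} = 6$
$n{\left(w \right)} = 33 - 3 w$
$\frac{2967869 + 3607069}{4653022 + n{\left(b{\left(-43,-13 \right)} \right)}} = \frac{2967869 + 3607069}{4653022 + \left(33 - 18\right)} = \frac{6574938}{4653022 + \left(33 - 18\right)} = \frac{6574938}{4653022 + 15} = \frac{6574938}{4653037}$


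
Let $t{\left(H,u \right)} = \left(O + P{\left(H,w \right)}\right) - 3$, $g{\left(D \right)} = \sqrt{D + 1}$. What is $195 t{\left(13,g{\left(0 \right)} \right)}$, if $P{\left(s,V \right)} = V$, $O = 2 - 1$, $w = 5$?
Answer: $585$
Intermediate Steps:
$O = 1$ ($O = 2 - 1 = 1$)
$g{\left(D \right)} = \sqrt{1 + D}$
$t{\left(H,u \right)} = 3$ ($t{\left(H,u \right)} = \left(1 + 5\right) - 3 = 6 - 3 = 3$)
$195 t{\left(13,g{\left(0 \right)} \right)} = 195 \cdot 3 = 585$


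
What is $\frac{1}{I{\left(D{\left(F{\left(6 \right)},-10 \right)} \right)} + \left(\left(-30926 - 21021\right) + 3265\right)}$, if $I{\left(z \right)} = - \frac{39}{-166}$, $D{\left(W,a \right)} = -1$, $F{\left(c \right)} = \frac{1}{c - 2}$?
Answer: $- \frac{166}{8081173} \approx -2.0542 \cdot 10^{-5}$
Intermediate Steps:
$F{\left(c \right)} = \frac{1}{-2 + c}$
$I{\left(z \right)} = \frac{39}{166}$ ($I{\left(z \right)} = \left(-39\right) \left(- \frac{1}{166}\right) = \frac{39}{166}$)
$\frac{1}{I{\left(D{\left(F{\left(6 \right)},-10 \right)} \right)} + \left(\left(-30926 - 21021\right) + 3265\right)} = \frac{1}{\frac{39}{166} + \left(\left(-30926 - 21021\right) + 3265\right)} = \frac{1}{\frac{39}{166} + \left(-51947 + 3265\right)} = \frac{1}{\frac{39}{166} - 48682} = \frac{1}{- \frac{8081173}{166}} = - \frac{166}{8081173}$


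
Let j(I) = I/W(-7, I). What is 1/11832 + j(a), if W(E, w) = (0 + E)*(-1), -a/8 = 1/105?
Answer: -31307/2898840 ≈ -0.010800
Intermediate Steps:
a = -8/105 ≈ -0.076190
W(E, w) = -E (W(E, w) = E*(-1) = -E)
j(I) = I/7 (j(I) = I/((-1*(-7))) = I/7)
1/11832 + j(a) = 1/11832 + (1/7)*(-8/105) = 1/11832 - 8/735 = -31307/2898840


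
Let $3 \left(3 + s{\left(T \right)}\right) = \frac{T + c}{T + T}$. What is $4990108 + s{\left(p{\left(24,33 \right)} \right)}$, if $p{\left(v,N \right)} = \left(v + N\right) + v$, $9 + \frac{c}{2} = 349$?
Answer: $\frac{2425191791}{486} \approx 4.9901 \cdot 10^{6}$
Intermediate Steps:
$c = 680$ ($c = -18 + 2 \cdot 349 = -18 + 698 = 680$)
$p{\left(v,N \right)} = N + 2 v$ ($p{\left(v,N \right)} = \left(N + v\right) + v = N + 2 v$)
$s{\left(T \right)} = -3 + \frac{680 + T}{6 T}$ ($s{\left(T \right)} = -3 + \frac{\left(T + 680\right) \frac{1}{T + T}}{3} = -3 + \frac{\left(680 + T\right) \frac{1}{2 T}}{3} = -3 + \frac{\frac{1}{2} \frac{1}{T} \left(680 + T\right)}{3} = -3 + \frac{680 + T}{6 T}$)
$4990108 + s{\left(p{\left(24,33 \right)} \right)} = 4990108 + \frac{17 \left(40 - \left(33 + 2 \cdot 24\right)\right)}{6 \left(33 + 2 \cdot 24\right)} = 4990108 + \frac{17 \left(40 - \left(33 + 48\right)\right)}{6 \left(33 + 48\right)} = 4990108 + \frac{17 \left(40 - 81\right)}{6 \cdot 81} = 4990108 + \frac{17}{6} \cdot \frac{1}{81} \left(40 - 81\right) = 4990108 + \frac{17}{6} \cdot \frac{1}{81} \left(-41\right) = 4990108 - \frac{697}{486} = \frac{2425191791}{486}$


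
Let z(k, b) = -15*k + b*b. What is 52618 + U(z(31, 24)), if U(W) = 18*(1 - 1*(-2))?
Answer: 52672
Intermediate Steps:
z(k, b) = b² - 15*k (z(k, b) = -15*k + b² = b² - 15*k)
U(W) = 54 (U(W) = 18*(1 + 2) = 18*3 = 54)
52618 + U(z(31, 24)) = 52618 + 54 = 52672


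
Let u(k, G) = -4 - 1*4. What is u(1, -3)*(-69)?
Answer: 552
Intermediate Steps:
u(k, G) = -8 (u(k, G) = -4 - 4 = -8)
u(1, -3)*(-69) = -8*(-69) = 552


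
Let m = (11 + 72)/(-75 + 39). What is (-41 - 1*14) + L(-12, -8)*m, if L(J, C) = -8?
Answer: -329/9 ≈ -36.556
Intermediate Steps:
m = -83/36 (m = 83/(-36) = 83*(-1/36) = -83/36 ≈ -2.3056)
(-41 - 1*14) + L(-12, -8)*m = (-41 - 1*14) - 8*(-83/36) = (-41 - 14) + 166/9 = -55 + 166/9 = -329/9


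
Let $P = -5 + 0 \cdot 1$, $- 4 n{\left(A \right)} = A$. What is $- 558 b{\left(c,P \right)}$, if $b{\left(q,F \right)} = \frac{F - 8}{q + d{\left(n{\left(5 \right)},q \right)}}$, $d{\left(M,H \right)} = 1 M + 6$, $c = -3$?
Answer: $\frac{29016}{7} \approx 4145.1$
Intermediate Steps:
$n{\left(A \right)} = - \frac{A}{4}$
$d{\left(M,H \right)} = 6 + M$ ($d{\left(M,H \right)} = M + 6 = 6 + M$)
$P = -5$ ($P = -5 + 0 = -5$)
$b{\left(q,F \right)} = \frac{-8 + F}{\frac{19}{4} + q}$ ($b{\left(q,F \right)} = \frac{F - 8}{q + \left(6 - \frac{5}{4}\right)} = \frac{-8 + F}{q + \left(6 - \frac{5}{4}\right)} = \frac{-8 + F}{q + \frac{19}{4}} = \frac{-8 + F}{\frac{19}{4} + q}$)
$- 558 b{\left(c,P \right)} = - 558 \frac{4 \left(-8 - 5\right)}{19 + 4 \left(-3\right)} = - 558 \cdot 4 \frac{1}{19 - 12} \left(-13\right) = - 558 \cdot 4 \cdot \frac{1}{7} \left(-13\right) = \left(-558\right) \left(- \frac{52}{7}\right) = \frac{29016}{7}$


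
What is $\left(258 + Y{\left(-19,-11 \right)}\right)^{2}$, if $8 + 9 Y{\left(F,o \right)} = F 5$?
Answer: $\frac{4923961}{81} \approx 60790.0$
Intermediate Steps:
$Y{\left(F,o \right)} = - \frac{8}{9} + \frac{5 F}{9}$ ($Y{\left(F,o \right)} = - \frac{8}{9} + \frac{F 5}{9} = - \frac{8}{9} + \frac{5 F}{9}$)
$\left(258 + Y{\left(-19,-11 \right)}\right)^{2} = \left(258 + \left(- \frac{8}{9} + \frac{5}{9} \left(-19\right)\right)\right)^{2} = \left(258 - \frac{103}{9}\right)^{2} = \left(\frac{2219}{9}\right)^{2} = \frac{4923961}{81}$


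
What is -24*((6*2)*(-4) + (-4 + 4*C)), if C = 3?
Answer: 960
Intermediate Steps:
-24*((6*2)*(-4) + (-4 + 4*C)) = -24*((6*2)*(-4) + (-4 + 4*3)) = -24*(12*(-4) + (-4 + 12)) = -24*(-48 + 8) = -24*(-40) = 960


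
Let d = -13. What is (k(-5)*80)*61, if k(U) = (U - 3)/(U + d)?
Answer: 19520/9 ≈ 2168.9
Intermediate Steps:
k(U) = (-3 + U)/(-13 + U) (k(U) = (U - 3)/(U - 13) = (-3 + U)/(-13 + U))
(k(-5)*80)*61 = (((-3 - 5)/(-13 - 5))*80)*61 = ((-8/(-18))*80)*61 = (-1/18*(-8)*80)*61 = ((4/9)*80)*61 = (320/9)*61 = 19520/9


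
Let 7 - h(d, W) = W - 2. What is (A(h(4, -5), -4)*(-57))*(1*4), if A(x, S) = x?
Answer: -3192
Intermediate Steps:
h(d, W) = 9 - W (h(d, W) = 7 - (W - 2) = 7 - (-2 + W) = 7 + (2 - W) = 9 - W)
(A(h(4, -5), -4)*(-57))*(1*4) = ((9 - 1*(-5))*(-57))*(1*4) = ((9 + 5)*(-57))*4 = (14*(-57))*4 = -798*4 = -3192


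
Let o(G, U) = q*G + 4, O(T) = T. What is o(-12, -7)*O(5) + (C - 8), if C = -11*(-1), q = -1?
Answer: 83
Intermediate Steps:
C = 11
o(G, U) = 4 - G (o(G, U) = -G + 4 = 4 - G)
o(-12, -7)*O(5) + (C - 8) = (4 - 1*(-12))*5 + (11 - 8) = (4 + 12)*5 + 3 = 16*5 + 3 = 80 + 3 = 83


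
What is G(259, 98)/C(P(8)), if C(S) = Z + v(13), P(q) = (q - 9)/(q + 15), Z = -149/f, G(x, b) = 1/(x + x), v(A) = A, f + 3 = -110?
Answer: 113/838124 ≈ 0.00013483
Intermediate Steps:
f = -113 (f = -3 - 110 = -113)
G(x, b) = 1/(2*x)
Z = 149/113 (Z = -149/(-113) = -149*(-1/113) = 149/113 ≈ 1.3186)
P(q) = (-9 + q)/(15 + q)
C(S) = 1618/113 (C(S) = 149/113 + 13 = 1618/113)
G(259, 98)/C(P(8)) = ((1/2)/259)/(1618/113) = ((1/2)*(1/259))*(113/1618) = (1/518)*(113/1618) = 113/838124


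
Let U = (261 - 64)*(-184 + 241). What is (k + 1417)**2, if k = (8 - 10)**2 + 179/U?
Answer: 254612700601744/126090441 ≈ 2.0193e+6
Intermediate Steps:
U = 11229 (U = 197*57 = 11229)
k = 45095/11229 (k = (8 - 10)**2 + 179/11229 = (-2)**2 + 179*(1/11229) = 4 + 179/11229 = 45095/11229 ≈ 4.0159)
(k + 1417)**2 = (45095/11229 + 1417)**2 = (15956588/11229)**2 = 254612700601744/126090441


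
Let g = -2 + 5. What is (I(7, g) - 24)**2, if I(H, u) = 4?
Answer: 400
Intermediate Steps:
g = 3
(I(7, g) - 24)**2 = (4 - 24)**2 = (-20)**2 = 400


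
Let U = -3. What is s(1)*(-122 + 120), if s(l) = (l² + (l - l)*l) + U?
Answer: 4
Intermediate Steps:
s(l) = -3 + l² (s(l) = (l² + (l - l)*l) - 3 = (l² + 0*l) - 3 = (l² + 0) - 3 = l² - 3 = -3 + l²)
s(1)*(-122 + 120) = (-3 + 1²)*(-122 + 120) = (-3 + 1)*(-2) = -2*(-2) = 4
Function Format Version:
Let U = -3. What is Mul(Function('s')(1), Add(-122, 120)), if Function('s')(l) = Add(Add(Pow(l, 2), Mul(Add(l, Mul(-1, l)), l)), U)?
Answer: 4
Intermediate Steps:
Function('s')(l) = Add(-3, Pow(l, 2)) (Function('s')(l) = Add(Add(Pow(l, 2), Mul(Add(l, Mul(-1, l)), l)), -3) = Add(Add(Pow(l, 2), Mul(0, l)), -3) = Add(Add(Pow(l, 2), 0), -3) = Add(Pow(l, 2), -3) = Add(-3, Pow(l, 2)))
Mul(Function('s')(1), Add(-122, 120)) = Mul(Add(-3, Pow(1, 2)), Add(-122, 120)) = Mul(Add(-3, 1), -2) = Mul(-2, -2) = 4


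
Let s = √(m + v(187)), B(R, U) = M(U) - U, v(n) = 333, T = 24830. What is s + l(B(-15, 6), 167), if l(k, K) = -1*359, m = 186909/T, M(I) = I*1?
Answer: -359 + √209945074170/24830 ≈ -340.55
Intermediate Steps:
M(I) = I
m = 186909/24830 ≈ 7.5275
B(R, U) = 0 (B(R, U) = U - U = 0)
l(k, K) = -359
s = √209945074170/24830 (s = √(186909/24830 + 333) = √(8455299/24830) = √209945074170/24830 ≈ 18.453)
s + l(B(-15, 6), 167) = √209945074170/24830 - 359 = -359 + √209945074170/24830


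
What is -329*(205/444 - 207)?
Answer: 30170287/444 ≈ 67951.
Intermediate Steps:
-329*(205/444 - 207) = -329*(-91703)/444 = -1*(-30170287/444) = 30170287/444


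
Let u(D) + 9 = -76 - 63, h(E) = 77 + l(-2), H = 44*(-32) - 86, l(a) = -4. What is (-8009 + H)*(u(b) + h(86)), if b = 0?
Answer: 712725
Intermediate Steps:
H = -1494 (H = -1408 - 86 = -1494)
h(E) = 73 (h(E) = 77 - 4 = 73)
u(D) = -148 (u(D) = -9 + (-76 - 63) = -9 - 139 = -148)
(-8009 + H)*(u(b) + h(86)) = (-8009 - 1494)*(-148 + 73) = -9503*(-75) = 712725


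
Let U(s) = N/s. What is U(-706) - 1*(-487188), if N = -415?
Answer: 343955143/706 ≈ 4.8719e+5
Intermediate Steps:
U(s) = -415/s
U(-706) - 1*(-487188) = -415/(-706) - 1*(-487188) = -415*(-1/706) + 487188 = 415/706 + 487188 = 343955143/706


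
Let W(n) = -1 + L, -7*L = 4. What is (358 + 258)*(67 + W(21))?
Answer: 40304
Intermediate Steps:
L = -4/7 (L = -⅐*4 = -4/7 ≈ -0.57143)
W(n) = -11/7 (W(n) = -1 - 4/7 = -11/7)
(358 + 258)*(67 + W(21)) = (358 + 258)*(67 - 11/7) = 616*(458/7) = 40304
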